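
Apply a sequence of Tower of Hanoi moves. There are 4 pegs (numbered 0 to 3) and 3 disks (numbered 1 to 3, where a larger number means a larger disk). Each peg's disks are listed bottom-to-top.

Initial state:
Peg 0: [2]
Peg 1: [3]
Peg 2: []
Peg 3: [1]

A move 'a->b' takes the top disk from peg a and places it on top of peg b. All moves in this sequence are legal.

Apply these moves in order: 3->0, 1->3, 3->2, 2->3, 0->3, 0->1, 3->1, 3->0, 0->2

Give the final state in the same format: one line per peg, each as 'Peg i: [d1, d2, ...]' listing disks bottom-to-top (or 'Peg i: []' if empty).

After move 1 (3->0):
Peg 0: [2, 1]
Peg 1: [3]
Peg 2: []
Peg 3: []

After move 2 (1->3):
Peg 0: [2, 1]
Peg 1: []
Peg 2: []
Peg 3: [3]

After move 3 (3->2):
Peg 0: [2, 1]
Peg 1: []
Peg 2: [3]
Peg 3: []

After move 4 (2->3):
Peg 0: [2, 1]
Peg 1: []
Peg 2: []
Peg 3: [3]

After move 5 (0->3):
Peg 0: [2]
Peg 1: []
Peg 2: []
Peg 3: [3, 1]

After move 6 (0->1):
Peg 0: []
Peg 1: [2]
Peg 2: []
Peg 3: [3, 1]

After move 7 (3->1):
Peg 0: []
Peg 1: [2, 1]
Peg 2: []
Peg 3: [3]

After move 8 (3->0):
Peg 0: [3]
Peg 1: [2, 1]
Peg 2: []
Peg 3: []

After move 9 (0->2):
Peg 0: []
Peg 1: [2, 1]
Peg 2: [3]
Peg 3: []

Answer: Peg 0: []
Peg 1: [2, 1]
Peg 2: [3]
Peg 3: []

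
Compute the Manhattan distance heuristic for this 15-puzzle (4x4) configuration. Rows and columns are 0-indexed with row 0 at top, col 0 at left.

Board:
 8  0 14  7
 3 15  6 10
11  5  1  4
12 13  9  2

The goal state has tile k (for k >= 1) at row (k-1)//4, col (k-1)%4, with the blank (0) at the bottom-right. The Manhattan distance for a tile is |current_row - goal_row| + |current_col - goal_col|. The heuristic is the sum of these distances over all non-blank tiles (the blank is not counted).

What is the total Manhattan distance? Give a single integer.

Answer: 43

Derivation:
Tile 8: at (0,0), goal (1,3), distance |0-1|+|0-3| = 4
Tile 14: at (0,2), goal (3,1), distance |0-3|+|2-1| = 4
Tile 7: at (0,3), goal (1,2), distance |0-1|+|3-2| = 2
Tile 3: at (1,0), goal (0,2), distance |1-0|+|0-2| = 3
Tile 15: at (1,1), goal (3,2), distance |1-3|+|1-2| = 3
Tile 6: at (1,2), goal (1,1), distance |1-1|+|2-1| = 1
Tile 10: at (1,3), goal (2,1), distance |1-2|+|3-1| = 3
Tile 11: at (2,0), goal (2,2), distance |2-2|+|0-2| = 2
Tile 5: at (2,1), goal (1,0), distance |2-1|+|1-0| = 2
Tile 1: at (2,2), goal (0,0), distance |2-0|+|2-0| = 4
Tile 4: at (2,3), goal (0,3), distance |2-0|+|3-3| = 2
Tile 12: at (3,0), goal (2,3), distance |3-2|+|0-3| = 4
Tile 13: at (3,1), goal (3,0), distance |3-3|+|1-0| = 1
Tile 9: at (3,2), goal (2,0), distance |3-2|+|2-0| = 3
Tile 2: at (3,3), goal (0,1), distance |3-0|+|3-1| = 5
Sum: 4 + 4 + 2 + 3 + 3 + 1 + 3 + 2 + 2 + 4 + 2 + 4 + 1 + 3 + 5 = 43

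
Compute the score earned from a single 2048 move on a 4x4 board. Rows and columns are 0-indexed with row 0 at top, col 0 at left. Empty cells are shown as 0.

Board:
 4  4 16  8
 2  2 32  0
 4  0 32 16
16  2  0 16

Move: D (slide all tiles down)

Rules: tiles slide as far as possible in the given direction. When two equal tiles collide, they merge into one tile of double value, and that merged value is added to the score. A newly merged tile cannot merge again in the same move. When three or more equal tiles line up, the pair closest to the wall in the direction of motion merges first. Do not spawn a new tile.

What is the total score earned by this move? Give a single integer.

Answer: 100

Derivation:
Slide down:
col 0: [4, 2, 4, 16] -> [4, 2, 4, 16]  score +0 (running 0)
col 1: [4, 2, 0, 2] -> [0, 0, 4, 4]  score +4 (running 4)
col 2: [16, 32, 32, 0] -> [0, 0, 16, 64]  score +64 (running 68)
col 3: [8, 0, 16, 16] -> [0, 0, 8, 32]  score +32 (running 100)
Board after move:
 4  0  0  0
 2  0  0  0
 4  4 16  8
16  4 64 32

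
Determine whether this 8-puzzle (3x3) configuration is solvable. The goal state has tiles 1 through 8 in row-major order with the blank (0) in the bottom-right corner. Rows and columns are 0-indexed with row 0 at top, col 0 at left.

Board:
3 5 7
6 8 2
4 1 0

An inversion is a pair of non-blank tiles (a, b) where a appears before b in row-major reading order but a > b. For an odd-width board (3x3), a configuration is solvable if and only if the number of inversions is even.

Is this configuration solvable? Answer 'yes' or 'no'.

Answer: no

Derivation:
Inversions (pairs i<j in row-major order where tile[i] > tile[j] > 0): 17
17 is odd, so the puzzle is not solvable.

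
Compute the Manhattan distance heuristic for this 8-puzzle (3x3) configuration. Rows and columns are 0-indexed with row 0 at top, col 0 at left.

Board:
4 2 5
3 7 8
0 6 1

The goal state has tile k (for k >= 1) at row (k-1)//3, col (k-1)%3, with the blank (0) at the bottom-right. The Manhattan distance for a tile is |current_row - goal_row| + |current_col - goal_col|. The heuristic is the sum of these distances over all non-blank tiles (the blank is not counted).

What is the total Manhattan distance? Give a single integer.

Tile 4: at (0,0), goal (1,0), distance |0-1|+|0-0| = 1
Tile 2: at (0,1), goal (0,1), distance |0-0|+|1-1| = 0
Tile 5: at (0,2), goal (1,1), distance |0-1|+|2-1| = 2
Tile 3: at (1,0), goal (0,2), distance |1-0|+|0-2| = 3
Tile 7: at (1,1), goal (2,0), distance |1-2|+|1-0| = 2
Tile 8: at (1,2), goal (2,1), distance |1-2|+|2-1| = 2
Tile 6: at (2,1), goal (1,2), distance |2-1|+|1-2| = 2
Tile 1: at (2,2), goal (0,0), distance |2-0|+|2-0| = 4
Sum: 1 + 0 + 2 + 3 + 2 + 2 + 2 + 4 = 16

Answer: 16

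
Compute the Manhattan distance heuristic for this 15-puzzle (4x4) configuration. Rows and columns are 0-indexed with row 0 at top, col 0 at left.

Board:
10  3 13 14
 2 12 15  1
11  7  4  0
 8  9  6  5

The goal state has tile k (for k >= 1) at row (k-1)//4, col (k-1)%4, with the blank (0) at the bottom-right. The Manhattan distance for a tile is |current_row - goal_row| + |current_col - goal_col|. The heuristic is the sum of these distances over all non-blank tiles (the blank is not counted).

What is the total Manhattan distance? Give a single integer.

Tile 10: (0,0)->(2,1) = 3
Tile 3: (0,1)->(0,2) = 1
Tile 13: (0,2)->(3,0) = 5
Tile 14: (0,3)->(3,1) = 5
Tile 2: (1,0)->(0,1) = 2
Tile 12: (1,1)->(2,3) = 3
Tile 15: (1,2)->(3,2) = 2
Tile 1: (1,3)->(0,0) = 4
Tile 11: (2,0)->(2,2) = 2
Tile 7: (2,1)->(1,2) = 2
Tile 4: (2,2)->(0,3) = 3
Tile 8: (3,0)->(1,3) = 5
Tile 9: (3,1)->(2,0) = 2
Tile 6: (3,2)->(1,1) = 3
Tile 5: (3,3)->(1,0) = 5
Sum: 3 + 1 + 5 + 5 + 2 + 3 + 2 + 4 + 2 + 2 + 3 + 5 + 2 + 3 + 5 = 47

Answer: 47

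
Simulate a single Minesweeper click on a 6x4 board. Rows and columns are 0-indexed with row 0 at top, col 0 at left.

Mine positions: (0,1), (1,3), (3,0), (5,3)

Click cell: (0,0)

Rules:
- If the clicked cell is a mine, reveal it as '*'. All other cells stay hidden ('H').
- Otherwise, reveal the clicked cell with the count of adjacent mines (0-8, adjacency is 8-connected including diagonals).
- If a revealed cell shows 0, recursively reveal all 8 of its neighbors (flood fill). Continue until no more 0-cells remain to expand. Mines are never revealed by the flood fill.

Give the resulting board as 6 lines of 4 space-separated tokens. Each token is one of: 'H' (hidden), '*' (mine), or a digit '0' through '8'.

1 H H H
H H H H
H H H H
H H H H
H H H H
H H H H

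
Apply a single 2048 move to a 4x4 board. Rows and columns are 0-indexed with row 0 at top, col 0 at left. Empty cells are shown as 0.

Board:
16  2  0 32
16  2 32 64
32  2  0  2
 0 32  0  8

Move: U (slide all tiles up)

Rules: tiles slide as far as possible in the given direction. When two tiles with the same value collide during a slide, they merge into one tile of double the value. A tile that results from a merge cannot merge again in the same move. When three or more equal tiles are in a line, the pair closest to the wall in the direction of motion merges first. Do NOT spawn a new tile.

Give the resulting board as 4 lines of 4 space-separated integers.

Answer: 32  4 32 32
32  2  0 64
 0 32  0  2
 0  0  0  8

Derivation:
Slide up:
col 0: [16, 16, 32, 0] -> [32, 32, 0, 0]
col 1: [2, 2, 2, 32] -> [4, 2, 32, 0]
col 2: [0, 32, 0, 0] -> [32, 0, 0, 0]
col 3: [32, 64, 2, 8] -> [32, 64, 2, 8]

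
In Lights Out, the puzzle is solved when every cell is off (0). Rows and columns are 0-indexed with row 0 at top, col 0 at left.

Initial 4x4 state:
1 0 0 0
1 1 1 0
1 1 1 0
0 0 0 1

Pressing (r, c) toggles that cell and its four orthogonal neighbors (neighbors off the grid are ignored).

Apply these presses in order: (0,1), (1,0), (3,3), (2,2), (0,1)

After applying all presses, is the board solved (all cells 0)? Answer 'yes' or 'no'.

After press 1 at (0,1):
0 1 1 0
1 0 1 0
1 1 1 0
0 0 0 1

After press 2 at (1,0):
1 1 1 0
0 1 1 0
0 1 1 0
0 0 0 1

After press 3 at (3,3):
1 1 1 0
0 1 1 0
0 1 1 1
0 0 1 0

After press 4 at (2,2):
1 1 1 0
0 1 0 0
0 0 0 0
0 0 0 0

After press 5 at (0,1):
0 0 0 0
0 0 0 0
0 0 0 0
0 0 0 0

Lights still on: 0

Answer: yes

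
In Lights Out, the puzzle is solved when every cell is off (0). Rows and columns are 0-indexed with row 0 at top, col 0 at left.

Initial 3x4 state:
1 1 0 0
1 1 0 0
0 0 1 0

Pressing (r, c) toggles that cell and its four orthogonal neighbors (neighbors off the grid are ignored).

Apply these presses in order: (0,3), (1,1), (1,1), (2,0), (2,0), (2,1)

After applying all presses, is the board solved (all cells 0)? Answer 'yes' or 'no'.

After press 1 at (0,3):
1 1 1 1
1 1 0 1
0 0 1 0

After press 2 at (1,1):
1 0 1 1
0 0 1 1
0 1 1 0

After press 3 at (1,1):
1 1 1 1
1 1 0 1
0 0 1 0

After press 4 at (2,0):
1 1 1 1
0 1 0 1
1 1 1 0

After press 5 at (2,0):
1 1 1 1
1 1 0 1
0 0 1 0

After press 6 at (2,1):
1 1 1 1
1 0 0 1
1 1 0 0

Lights still on: 8

Answer: no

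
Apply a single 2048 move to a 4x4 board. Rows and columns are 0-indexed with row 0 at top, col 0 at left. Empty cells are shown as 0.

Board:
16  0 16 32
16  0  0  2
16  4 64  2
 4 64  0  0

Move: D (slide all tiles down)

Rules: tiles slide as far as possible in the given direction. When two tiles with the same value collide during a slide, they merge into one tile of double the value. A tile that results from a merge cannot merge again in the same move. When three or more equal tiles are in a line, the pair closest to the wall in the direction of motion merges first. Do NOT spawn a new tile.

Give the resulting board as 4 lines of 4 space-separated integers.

Slide down:
col 0: [16, 16, 16, 4] -> [0, 16, 32, 4]
col 1: [0, 0, 4, 64] -> [0, 0, 4, 64]
col 2: [16, 0, 64, 0] -> [0, 0, 16, 64]
col 3: [32, 2, 2, 0] -> [0, 0, 32, 4]

Answer:  0  0  0  0
16  0  0  0
32  4 16 32
 4 64 64  4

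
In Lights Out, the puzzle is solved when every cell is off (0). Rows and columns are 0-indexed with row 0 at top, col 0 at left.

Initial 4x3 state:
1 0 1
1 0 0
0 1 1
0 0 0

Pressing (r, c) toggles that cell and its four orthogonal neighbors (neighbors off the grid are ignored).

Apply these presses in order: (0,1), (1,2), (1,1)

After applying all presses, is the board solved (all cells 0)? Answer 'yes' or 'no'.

Answer: no

Derivation:
After press 1 at (0,1):
0 1 0
1 1 0
0 1 1
0 0 0

After press 2 at (1,2):
0 1 1
1 0 1
0 1 0
0 0 0

After press 3 at (1,1):
0 0 1
0 1 0
0 0 0
0 0 0

Lights still on: 2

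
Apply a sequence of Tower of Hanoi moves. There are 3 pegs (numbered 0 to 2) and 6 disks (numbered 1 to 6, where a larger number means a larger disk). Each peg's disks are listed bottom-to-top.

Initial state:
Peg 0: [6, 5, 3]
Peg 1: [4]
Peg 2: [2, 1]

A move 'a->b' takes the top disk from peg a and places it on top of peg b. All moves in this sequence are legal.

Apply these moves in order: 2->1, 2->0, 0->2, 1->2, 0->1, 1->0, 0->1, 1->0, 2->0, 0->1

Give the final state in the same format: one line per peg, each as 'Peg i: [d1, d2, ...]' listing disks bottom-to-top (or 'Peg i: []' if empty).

After move 1 (2->1):
Peg 0: [6, 5, 3]
Peg 1: [4, 1]
Peg 2: [2]

After move 2 (2->0):
Peg 0: [6, 5, 3, 2]
Peg 1: [4, 1]
Peg 2: []

After move 3 (0->2):
Peg 0: [6, 5, 3]
Peg 1: [4, 1]
Peg 2: [2]

After move 4 (1->2):
Peg 0: [6, 5, 3]
Peg 1: [4]
Peg 2: [2, 1]

After move 5 (0->1):
Peg 0: [6, 5]
Peg 1: [4, 3]
Peg 2: [2, 1]

After move 6 (1->0):
Peg 0: [6, 5, 3]
Peg 1: [4]
Peg 2: [2, 1]

After move 7 (0->1):
Peg 0: [6, 5]
Peg 1: [4, 3]
Peg 2: [2, 1]

After move 8 (1->0):
Peg 0: [6, 5, 3]
Peg 1: [4]
Peg 2: [2, 1]

After move 9 (2->0):
Peg 0: [6, 5, 3, 1]
Peg 1: [4]
Peg 2: [2]

After move 10 (0->1):
Peg 0: [6, 5, 3]
Peg 1: [4, 1]
Peg 2: [2]

Answer: Peg 0: [6, 5, 3]
Peg 1: [4, 1]
Peg 2: [2]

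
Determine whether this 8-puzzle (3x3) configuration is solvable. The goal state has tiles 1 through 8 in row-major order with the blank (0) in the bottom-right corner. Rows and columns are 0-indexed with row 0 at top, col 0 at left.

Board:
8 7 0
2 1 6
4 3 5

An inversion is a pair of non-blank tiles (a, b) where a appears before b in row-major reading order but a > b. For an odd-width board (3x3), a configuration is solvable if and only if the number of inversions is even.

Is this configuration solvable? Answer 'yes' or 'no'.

Inversions (pairs i<j in row-major order where tile[i] > tile[j] > 0): 18
18 is even, so the puzzle is solvable.

Answer: yes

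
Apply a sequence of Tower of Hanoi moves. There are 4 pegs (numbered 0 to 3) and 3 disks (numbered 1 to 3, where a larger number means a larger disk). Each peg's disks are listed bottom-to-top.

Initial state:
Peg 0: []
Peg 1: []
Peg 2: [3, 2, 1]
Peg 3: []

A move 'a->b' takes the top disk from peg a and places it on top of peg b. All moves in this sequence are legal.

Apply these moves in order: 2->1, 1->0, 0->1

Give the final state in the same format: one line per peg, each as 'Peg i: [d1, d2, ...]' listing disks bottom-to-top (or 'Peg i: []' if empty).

After move 1 (2->1):
Peg 0: []
Peg 1: [1]
Peg 2: [3, 2]
Peg 3: []

After move 2 (1->0):
Peg 0: [1]
Peg 1: []
Peg 2: [3, 2]
Peg 3: []

After move 3 (0->1):
Peg 0: []
Peg 1: [1]
Peg 2: [3, 2]
Peg 3: []

Answer: Peg 0: []
Peg 1: [1]
Peg 2: [3, 2]
Peg 3: []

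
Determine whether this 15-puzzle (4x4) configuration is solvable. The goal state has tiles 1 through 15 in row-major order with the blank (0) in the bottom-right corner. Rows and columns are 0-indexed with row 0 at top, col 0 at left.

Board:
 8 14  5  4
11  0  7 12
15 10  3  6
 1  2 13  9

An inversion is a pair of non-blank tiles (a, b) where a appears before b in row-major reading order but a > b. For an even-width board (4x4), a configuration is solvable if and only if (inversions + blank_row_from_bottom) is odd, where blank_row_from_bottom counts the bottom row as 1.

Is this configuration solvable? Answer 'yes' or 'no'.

Inversions: 60
Blank is in row 1 (0-indexed from top), which is row 3 counting from the bottom (bottom = 1).
60 + 3 = 63, which is odd, so the puzzle is solvable.

Answer: yes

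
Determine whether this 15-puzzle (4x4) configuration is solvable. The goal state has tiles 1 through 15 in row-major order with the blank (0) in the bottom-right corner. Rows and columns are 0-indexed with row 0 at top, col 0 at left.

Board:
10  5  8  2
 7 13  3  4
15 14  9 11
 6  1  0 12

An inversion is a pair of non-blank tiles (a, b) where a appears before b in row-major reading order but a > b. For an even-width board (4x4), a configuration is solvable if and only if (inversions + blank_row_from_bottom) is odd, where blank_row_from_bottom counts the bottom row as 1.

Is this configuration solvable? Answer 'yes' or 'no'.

Inversions: 49
Blank is in row 3 (0-indexed from top), which is row 1 counting from the bottom (bottom = 1).
49 + 1 = 50, which is even, so the puzzle is not solvable.

Answer: no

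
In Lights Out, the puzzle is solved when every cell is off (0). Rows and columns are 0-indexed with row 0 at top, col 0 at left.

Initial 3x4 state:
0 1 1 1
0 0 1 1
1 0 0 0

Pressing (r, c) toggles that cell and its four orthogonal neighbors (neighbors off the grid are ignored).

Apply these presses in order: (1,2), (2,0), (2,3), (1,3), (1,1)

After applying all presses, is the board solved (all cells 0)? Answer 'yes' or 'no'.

After press 1 at (1,2):
0 1 0 1
0 1 0 0
1 0 1 0

After press 2 at (2,0):
0 1 0 1
1 1 0 0
0 1 1 0

After press 3 at (2,3):
0 1 0 1
1 1 0 1
0 1 0 1

After press 4 at (1,3):
0 1 0 0
1 1 1 0
0 1 0 0

After press 5 at (1,1):
0 0 0 0
0 0 0 0
0 0 0 0

Lights still on: 0

Answer: yes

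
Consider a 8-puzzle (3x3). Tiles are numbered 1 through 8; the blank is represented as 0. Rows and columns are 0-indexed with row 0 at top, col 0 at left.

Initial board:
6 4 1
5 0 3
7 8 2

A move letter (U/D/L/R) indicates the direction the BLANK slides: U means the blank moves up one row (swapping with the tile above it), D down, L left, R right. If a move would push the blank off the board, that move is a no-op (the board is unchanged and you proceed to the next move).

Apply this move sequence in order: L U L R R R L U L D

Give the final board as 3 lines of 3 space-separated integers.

After move 1 (L):
6 4 1
0 5 3
7 8 2

After move 2 (U):
0 4 1
6 5 3
7 8 2

After move 3 (L):
0 4 1
6 5 3
7 8 2

After move 4 (R):
4 0 1
6 5 3
7 8 2

After move 5 (R):
4 1 0
6 5 3
7 8 2

After move 6 (R):
4 1 0
6 5 3
7 8 2

After move 7 (L):
4 0 1
6 5 3
7 8 2

After move 8 (U):
4 0 1
6 5 3
7 8 2

After move 9 (L):
0 4 1
6 5 3
7 8 2

After move 10 (D):
6 4 1
0 5 3
7 8 2

Answer: 6 4 1
0 5 3
7 8 2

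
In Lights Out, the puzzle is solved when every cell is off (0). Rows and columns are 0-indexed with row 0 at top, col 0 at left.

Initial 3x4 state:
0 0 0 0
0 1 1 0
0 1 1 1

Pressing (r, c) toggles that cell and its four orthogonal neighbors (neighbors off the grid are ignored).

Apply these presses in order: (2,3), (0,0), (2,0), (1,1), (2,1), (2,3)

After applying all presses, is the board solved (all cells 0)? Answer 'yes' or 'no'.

After press 1 at (2,3):
0 0 0 0
0 1 1 1
0 1 0 0

After press 2 at (0,0):
1 1 0 0
1 1 1 1
0 1 0 0

After press 3 at (2,0):
1 1 0 0
0 1 1 1
1 0 0 0

After press 4 at (1,1):
1 0 0 0
1 0 0 1
1 1 0 0

After press 5 at (2,1):
1 0 0 0
1 1 0 1
0 0 1 0

After press 6 at (2,3):
1 0 0 0
1 1 0 0
0 0 0 1

Lights still on: 4

Answer: no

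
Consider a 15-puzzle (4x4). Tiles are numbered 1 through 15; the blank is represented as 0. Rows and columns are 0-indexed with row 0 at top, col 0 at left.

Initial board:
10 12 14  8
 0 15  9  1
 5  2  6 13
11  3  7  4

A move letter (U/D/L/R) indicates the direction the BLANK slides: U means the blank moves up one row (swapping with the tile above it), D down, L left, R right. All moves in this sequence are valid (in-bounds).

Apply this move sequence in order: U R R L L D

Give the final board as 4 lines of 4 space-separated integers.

Answer: 10 12 14  8
 0 15  9  1
 5  2  6 13
11  3  7  4

Derivation:
After move 1 (U):
 0 12 14  8
10 15  9  1
 5  2  6 13
11  3  7  4

After move 2 (R):
12  0 14  8
10 15  9  1
 5  2  6 13
11  3  7  4

After move 3 (R):
12 14  0  8
10 15  9  1
 5  2  6 13
11  3  7  4

After move 4 (L):
12  0 14  8
10 15  9  1
 5  2  6 13
11  3  7  4

After move 5 (L):
 0 12 14  8
10 15  9  1
 5  2  6 13
11  3  7  4

After move 6 (D):
10 12 14  8
 0 15  9  1
 5  2  6 13
11  3  7  4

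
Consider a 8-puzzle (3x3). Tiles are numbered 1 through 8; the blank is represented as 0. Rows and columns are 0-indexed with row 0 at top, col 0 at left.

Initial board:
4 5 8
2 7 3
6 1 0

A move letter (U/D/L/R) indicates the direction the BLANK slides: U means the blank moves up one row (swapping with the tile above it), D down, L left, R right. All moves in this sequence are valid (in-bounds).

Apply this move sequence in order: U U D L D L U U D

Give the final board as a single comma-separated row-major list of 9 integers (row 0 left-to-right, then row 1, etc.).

After move 1 (U):
4 5 8
2 7 0
6 1 3

After move 2 (U):
4 5 0
2 7 8
6 1 3

After move 3 (D):
4 5 8
2 7 0
6 1 3

After move 4 (L):
4 5 8
2 0 7
6 1 3

After move 5 (D):
4 5 8
2 1 7
6 0 3

After move 6 (L):
4 5 8
2 1 7
0 6 3

After move 7 (U):
4 5 8
0 1 7
2 6 3

After move 8 (U):
0 5 8
4 1 7
2 6 3

After move 9 (D):
4 5 8
0 1 7
2 6 3

Answer: 4, 5, 8, 0, 1, 7, 2, 6, 3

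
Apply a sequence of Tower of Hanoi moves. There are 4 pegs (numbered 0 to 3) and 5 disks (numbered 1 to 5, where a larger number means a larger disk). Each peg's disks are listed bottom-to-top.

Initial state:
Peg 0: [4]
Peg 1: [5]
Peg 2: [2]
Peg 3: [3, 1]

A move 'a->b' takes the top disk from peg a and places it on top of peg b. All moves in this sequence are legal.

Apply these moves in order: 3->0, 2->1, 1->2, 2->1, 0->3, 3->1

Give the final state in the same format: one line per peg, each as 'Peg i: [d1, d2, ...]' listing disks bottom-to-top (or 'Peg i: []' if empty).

After move 1 (3->0):
Peg 0: [4, 1]
Peg 1: [5]
Peg 2: [2]
Peg 3: [3]

After move 2 (2->1):
Peg 0: [4, 1]
Peg 1: [5, 2]
Peg 2: []
Peg 3: [3]

After move 3 (1->2):
Peg 0: [4, 1]
Peg 1: [5]
Peg 2: [2]
Peg 3: [3]

After move 4 (2->1):
Peg 0: [4, 1]
Peg 1: [5, 2]
Peg 2: []
Peg 3: [3]

After move 5 (0->3):
Peg 0: [4]
Peg 1: [5, 2]
Peg 2: []
Peg 3: [3, 1]

After move 6 (3->1):
Peg 0: [4]
Peg 1: [5, 2, 1]
Peg 2: []
Peg 3: [3]

Answer: Peg 0: [4]
Peg 1: [5, 2, 1]
Peg 2: []
Peg 3: [3]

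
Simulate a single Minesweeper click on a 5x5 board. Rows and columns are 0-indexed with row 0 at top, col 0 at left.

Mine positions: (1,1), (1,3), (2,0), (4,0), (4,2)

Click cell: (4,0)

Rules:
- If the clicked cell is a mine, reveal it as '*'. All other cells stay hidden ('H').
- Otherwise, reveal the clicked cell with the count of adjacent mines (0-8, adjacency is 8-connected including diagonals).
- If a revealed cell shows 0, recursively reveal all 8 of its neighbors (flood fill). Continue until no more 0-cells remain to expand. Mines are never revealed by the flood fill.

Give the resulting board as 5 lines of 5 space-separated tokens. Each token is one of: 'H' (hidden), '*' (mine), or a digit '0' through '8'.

H H H H H
H H H H H
H H H H H
H H H H H
* H H H H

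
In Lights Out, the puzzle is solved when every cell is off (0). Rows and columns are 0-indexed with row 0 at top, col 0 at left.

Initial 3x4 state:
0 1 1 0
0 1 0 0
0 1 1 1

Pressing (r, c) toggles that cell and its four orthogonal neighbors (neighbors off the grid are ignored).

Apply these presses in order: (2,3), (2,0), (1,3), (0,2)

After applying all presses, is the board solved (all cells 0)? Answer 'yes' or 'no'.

After press 1 at (2,3):
0 1 1 0
0 1 0 1
0 1 0 0

After press 2 at (2,0):
0 1 1 0
1 1 0 1
1 0 0 0

After press 3 at (1,3):
0 1 1 1
1 1 1 0
1 0 0 1

After press 4 at (0,2):
0 0 0 0
1 1 0 0
1 0 0 1

Lights still on: 4

Answer: no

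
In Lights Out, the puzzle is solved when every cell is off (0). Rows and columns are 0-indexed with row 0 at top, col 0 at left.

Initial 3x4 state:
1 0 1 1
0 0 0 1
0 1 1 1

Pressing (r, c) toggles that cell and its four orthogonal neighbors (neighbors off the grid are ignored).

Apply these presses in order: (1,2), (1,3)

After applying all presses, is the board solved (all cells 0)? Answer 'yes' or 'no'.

Answer: no

Derivation:
After press 1 at (1,2):
1 0 0 1
0 1 1 0
0 1 0 1

After press 2 at (1,3):
1 0 0 0
0 1 0 1
0 1 0 0

Lights still on: 4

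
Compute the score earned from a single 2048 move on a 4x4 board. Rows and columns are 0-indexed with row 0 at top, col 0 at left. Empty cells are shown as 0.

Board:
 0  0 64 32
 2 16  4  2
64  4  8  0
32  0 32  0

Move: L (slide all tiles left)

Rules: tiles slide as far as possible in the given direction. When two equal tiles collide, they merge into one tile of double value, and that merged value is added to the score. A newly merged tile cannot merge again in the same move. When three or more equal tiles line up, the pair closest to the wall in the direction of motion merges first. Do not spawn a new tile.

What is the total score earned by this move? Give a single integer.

Slide left:
row 0: [0, 0, 64, 32] -> [64, 32, 0, 0]  score +0 (running 0)
row 1: [2, 16, 4, 2] -> [2, 16, 4, 2]  score +0 (running 0)
row 2: [64, 4, 8, 0] -> [64, 4, 8, 0]  score +0 (running 0)
row 3: [32, 0, 32, 0] -> [64, 0, 0, 0]  score +64 (running 64)
Board after move:
64 32  0  0
 2 16  4  2
64  4  8  0
64  0  0  0

Answer: 64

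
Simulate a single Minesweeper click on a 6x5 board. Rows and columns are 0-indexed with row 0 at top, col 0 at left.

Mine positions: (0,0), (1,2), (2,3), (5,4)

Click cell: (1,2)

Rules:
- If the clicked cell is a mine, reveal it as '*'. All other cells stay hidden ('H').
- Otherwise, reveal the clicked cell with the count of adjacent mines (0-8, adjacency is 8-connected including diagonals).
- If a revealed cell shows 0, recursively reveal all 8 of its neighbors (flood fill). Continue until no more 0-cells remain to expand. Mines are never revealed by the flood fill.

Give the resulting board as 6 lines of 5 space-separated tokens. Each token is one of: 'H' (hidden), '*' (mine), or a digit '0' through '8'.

H H H H H
H H * H H
H H H H H
H H H H H
H H H H H
H H H H H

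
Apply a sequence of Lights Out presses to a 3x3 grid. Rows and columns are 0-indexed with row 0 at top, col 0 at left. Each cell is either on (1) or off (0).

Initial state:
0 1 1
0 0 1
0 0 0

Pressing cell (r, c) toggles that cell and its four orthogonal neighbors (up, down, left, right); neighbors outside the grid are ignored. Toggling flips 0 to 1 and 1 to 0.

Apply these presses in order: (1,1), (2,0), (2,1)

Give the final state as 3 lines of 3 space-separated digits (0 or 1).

Answer: 0 0 1
0 0 0
0 1 1

Derivation:
After press 1 at (1,1):
0 0 1
1 1 0
0 1 0

After press 2 at (2,0):
0 0 1
0 1 0
1 0 0

After press 3 at (2,1):
0 0 1
0 0 0
0 1 1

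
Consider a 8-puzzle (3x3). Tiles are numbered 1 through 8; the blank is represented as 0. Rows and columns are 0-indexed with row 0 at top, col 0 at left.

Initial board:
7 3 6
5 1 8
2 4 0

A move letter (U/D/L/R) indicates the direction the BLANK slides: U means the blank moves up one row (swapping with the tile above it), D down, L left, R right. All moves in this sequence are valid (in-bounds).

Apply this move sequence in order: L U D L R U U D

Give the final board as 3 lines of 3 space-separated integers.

Answer: 7 3 6
5 0 8
2 1 4

Derivation:
After move 1 (L):
7 3 6
5 1 8
2 0 4

After move 2 (U):
7 3 6
5 0 8
2 1 4

After move 3 (D):
7 3 6
5 1 8
2 0 4

After move 4 (L):
7 3 6
5 1 8
0 2 4

After move 5 (R):
7 3 6
5 1 8
2 0 4

After move 6 (U):
7 3 6
5 0 8
2 1 4

After move 7 (U):
7 0 6
5 3 8
2 1 4

After move 8 (D):
7 3 6
5 0 8
2 1 4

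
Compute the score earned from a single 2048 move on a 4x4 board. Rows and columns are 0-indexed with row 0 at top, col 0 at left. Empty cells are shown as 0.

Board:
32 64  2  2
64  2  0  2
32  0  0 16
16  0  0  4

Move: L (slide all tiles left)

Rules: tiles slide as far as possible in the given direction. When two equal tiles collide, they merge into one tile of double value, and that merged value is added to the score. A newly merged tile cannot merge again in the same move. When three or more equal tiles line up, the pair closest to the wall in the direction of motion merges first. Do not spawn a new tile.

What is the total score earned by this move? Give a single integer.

Answer: 8

Derivation:
Slide left:
row 0: [32, 64, 2, 2] -> [32, 64, 4, 0]  score +4 (running 4)
row 1: [64, 2, 0, 2] -> [64, 4, 0, 0]  score +4 (running 8)
row 2: [32, 0, 0, 16] -> [32, 16, 0, 0]  score +0 (running 8)
row 3: [16, 0, 0, 4] -> [16, 4, 0, 0]  score +0 (running 8)
Board after move:
32 64  4  0
64  4  0  0
32 16  0  0
16  4  0  0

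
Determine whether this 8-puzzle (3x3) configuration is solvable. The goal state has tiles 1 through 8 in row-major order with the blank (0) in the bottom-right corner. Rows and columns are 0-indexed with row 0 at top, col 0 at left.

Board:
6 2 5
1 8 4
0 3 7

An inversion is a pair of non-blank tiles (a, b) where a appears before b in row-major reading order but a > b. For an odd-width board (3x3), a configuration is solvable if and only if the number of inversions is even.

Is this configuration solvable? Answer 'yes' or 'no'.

Inversions (pairs i<j in row-major order where tile[i] > tile[j] > 0): 13
13 is odd, so the puzzle is not solvable.

Answer: no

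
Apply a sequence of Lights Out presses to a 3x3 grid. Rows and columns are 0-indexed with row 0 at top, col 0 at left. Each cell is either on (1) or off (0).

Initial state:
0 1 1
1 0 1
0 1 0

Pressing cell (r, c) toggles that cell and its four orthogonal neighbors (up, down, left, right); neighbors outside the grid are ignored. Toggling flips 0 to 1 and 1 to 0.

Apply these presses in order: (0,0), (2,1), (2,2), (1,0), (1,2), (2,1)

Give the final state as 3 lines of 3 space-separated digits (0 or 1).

Answer: 0 0 0
1 0 1
1 0 0

Derivation:
After press 1 at (0,0):
1 0 1
0 0 1
0 1 0

After press 2 at (2,1):
1 0 1
0 1 1
1 0 1

After press 3 at (2,2):
1 0 1
0 1 0
1 1 0

After press 4 at (1,0):
0 0 1
1 0 0
0 1 0

After press 5 at (1,2):
0 0 0
1 1 1
0 1 1

After press 6 at (2,1):
0 0 0
1 0 1
1 0 0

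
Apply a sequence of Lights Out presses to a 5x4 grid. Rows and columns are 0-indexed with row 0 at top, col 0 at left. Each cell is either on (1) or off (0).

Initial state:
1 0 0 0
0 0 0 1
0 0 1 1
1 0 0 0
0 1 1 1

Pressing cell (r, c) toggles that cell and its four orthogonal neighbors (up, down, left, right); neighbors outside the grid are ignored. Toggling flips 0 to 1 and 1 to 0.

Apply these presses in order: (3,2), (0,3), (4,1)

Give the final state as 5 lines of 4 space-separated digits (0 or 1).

After press 1 at (3,2):
1 0 0 0
0 0 0 1
0 0 0 1
1 1 1 1
0 1 0 1

After press 2 at (0,3):
1 0 1 1
0 0 0 0
0 0 0 1
1 1 1 1
0 1 0 1

After press 3 at (4,1):
1 0 1 1
0 0 0 0
0 0 0 1
1 0 1 1
1 0 1 1

Answer: 1 0 1 1
0 0 0 0
0 0 0 1
1 0 1 1
1 0 1 1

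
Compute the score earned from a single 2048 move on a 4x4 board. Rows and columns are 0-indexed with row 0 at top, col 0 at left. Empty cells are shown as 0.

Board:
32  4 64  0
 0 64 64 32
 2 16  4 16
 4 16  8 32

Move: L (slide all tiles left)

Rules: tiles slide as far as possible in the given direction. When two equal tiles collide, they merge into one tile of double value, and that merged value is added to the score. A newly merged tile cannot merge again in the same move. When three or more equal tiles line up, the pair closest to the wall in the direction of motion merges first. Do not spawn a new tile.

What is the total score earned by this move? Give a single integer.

Slide left:
row 0: [32, 4, 64, 0] -> [32, 4, 64, 0]  score +0 (running 0)
row 1: [0, 64, 64, 32] -> [128, 32, 0, 0]  score +128 (running 128)
row 2: [2, 16, 4, 16] -> [2, 16, 4, 16]  score +0 (running 128)
row 3: [4, 16, 8, 32] -> [4, 16, 8, 32]  score +0 (running 128)
Board after move:
 32   4  64   0
128  32   0   0
  2  16   4  16
  4  16   8  32

Answer: 128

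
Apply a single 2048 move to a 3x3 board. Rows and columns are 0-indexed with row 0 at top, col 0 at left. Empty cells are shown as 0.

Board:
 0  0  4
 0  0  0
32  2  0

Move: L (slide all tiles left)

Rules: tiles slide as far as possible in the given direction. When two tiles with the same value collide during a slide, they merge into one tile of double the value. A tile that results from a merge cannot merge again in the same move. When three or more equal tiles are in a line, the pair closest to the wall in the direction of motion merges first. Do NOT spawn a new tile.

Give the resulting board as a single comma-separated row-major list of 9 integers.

Slide left:
row 0: [0, 0, 4] -> [4, 0, 0]
row 1: [0, 0, 0] -> [0, 0, 0]
row 2: [32, 2, 0] -> [32, 2, 0]

Answer: 4, 0, 0, 0, 0, 0, 32, 2, 0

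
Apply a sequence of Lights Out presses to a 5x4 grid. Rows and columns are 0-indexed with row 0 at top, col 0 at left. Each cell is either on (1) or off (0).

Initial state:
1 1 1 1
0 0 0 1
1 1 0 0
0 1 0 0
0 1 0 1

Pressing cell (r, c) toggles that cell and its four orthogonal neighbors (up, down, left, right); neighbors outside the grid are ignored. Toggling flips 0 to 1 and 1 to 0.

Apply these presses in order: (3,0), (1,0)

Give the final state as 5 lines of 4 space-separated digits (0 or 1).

After press 1 at (3,0):
1 1 1 1
0 0 0 1
0 1 0 0
1 0 0 0
1 1 0 1

After press 2 at (1,0):
0 1 1 1
1 1 0 1
1 1 0 0
1 0 0 0
1 1 0 1

Answer: 0 1 1 1
1 1 0 1
1 1 0 0
1 0 0 0
1 1 0 1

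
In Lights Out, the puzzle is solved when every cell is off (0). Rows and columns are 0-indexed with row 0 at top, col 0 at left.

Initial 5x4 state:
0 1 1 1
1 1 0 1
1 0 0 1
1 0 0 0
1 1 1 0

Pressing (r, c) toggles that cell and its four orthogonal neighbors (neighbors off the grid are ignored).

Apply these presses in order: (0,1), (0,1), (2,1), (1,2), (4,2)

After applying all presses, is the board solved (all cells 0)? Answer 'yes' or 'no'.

Answer: no

Derivation:
After press 1 at (0,1):
1 0 0 1
1 0 0 1
1 0 0 1
1 0 0 0
1 1 1 0

After press 2 at (0,1):
0 1 1 1
1 1 0 1
1 0 0 1
1 0 0 0
1 1 1 0

After press 3 at (2,1):
0 1 1 1
1 0 0 1
0 1 1 1
1 1 0 0
1 1 1 0

After press 4 at (1,2):
0 1 0 1
1 1 1 0
0 1 0 1
1 1 0 0
1 1 1 0

After press 5 at (4,2):
0 1 0 1
1 1 1 0
0 1 0 1
1 1 1 0
1 0 0 1

Lights still on: 12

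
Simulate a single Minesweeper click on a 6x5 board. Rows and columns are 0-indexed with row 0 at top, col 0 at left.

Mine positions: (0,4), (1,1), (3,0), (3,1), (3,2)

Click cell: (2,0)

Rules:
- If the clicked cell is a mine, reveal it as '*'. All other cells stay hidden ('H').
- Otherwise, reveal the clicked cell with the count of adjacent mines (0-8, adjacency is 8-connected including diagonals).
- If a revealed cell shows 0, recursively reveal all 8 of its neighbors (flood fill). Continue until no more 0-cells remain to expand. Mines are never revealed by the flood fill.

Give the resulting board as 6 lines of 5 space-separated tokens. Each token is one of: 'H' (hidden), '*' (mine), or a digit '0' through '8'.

H H H H H
H H H H H
3 H H H H
H H H H H
H H H H H
H H H H H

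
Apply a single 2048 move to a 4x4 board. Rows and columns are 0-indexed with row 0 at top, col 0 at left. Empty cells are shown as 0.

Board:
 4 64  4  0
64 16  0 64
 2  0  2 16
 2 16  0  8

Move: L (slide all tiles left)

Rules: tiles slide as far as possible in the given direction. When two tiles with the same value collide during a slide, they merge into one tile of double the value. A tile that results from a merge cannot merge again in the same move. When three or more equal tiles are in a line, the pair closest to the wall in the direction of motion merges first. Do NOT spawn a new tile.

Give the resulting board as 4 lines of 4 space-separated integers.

Answer:  4 64  4  0
64 16 64  0
 4 16  0  0
 2 16  8  0

Derivation:
Slide left:
row 0: [4, 64, 4, 0] -> [4, 64, 4, 0]
row 1: [64, 16, 0, 64] -> [64, 16, 64, 0]
row 2: [2, 0, 2, 16] -> [4, 16, 0, 0]
row 3: [2, 16, 0, 8] -> [2, 16, 8, 0]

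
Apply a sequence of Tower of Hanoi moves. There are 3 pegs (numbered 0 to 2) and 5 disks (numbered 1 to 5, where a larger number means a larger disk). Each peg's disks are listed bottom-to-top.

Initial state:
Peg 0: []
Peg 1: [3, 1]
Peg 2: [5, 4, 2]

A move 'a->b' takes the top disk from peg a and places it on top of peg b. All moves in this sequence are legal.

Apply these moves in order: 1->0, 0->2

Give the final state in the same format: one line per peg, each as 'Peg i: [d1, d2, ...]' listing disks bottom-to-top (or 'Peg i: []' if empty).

Answer: Peg 0: []
Peg 1: [3]
Peg 2: [5, 4, 2, 1]

Derivation:
After move 1 (1->0):
Peg 0: [1]
Peg 1: [3]
Peg 2: [5, 4, 2]

After move 2 (0->2):
Peg 0: []
Peg 1: [3]
Peg 2: [5, 4, 2, 1]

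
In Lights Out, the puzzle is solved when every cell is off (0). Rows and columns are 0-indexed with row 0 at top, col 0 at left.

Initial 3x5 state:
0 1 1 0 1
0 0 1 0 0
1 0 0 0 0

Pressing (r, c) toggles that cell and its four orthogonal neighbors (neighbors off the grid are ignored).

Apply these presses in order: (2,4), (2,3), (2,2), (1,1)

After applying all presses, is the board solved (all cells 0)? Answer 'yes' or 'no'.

After press 1 at (2,4):
0 1 1 0 1
0 0 1 0 1
1 0 0 1 1

After press 2 at (2,3):
0 1 1 0 1
0 0 1 1 1
1 0 1 0 0

After press 3 at (2,2):
0 1 1 0 1
0 0 0 1 1
1 1 0 1 0

After press 4 at (1,1):
0 0 1 0 1
1 1 1 1 1
1 0 0 1 0

Lights still on: 9

Answer: no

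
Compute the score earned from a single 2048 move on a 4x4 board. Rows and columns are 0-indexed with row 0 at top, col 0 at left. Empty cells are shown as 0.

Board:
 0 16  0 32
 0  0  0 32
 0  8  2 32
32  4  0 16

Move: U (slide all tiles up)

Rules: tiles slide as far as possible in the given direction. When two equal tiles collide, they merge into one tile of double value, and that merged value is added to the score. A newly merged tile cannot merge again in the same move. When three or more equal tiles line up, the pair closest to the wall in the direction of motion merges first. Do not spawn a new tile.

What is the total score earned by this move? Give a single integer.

Slide up:
col 0: [0, 0, 0, 32] -> [32, 0, 0, 0]  score +0 (running 0)
col 1: [16, 0, 8, 4] -> [16, 8, 4, 0]  score +0 (running 0)
col 2: [0, 0, 2, 0] -> [2, 0, 0, 0]  score +0 (running 0)
col 3: [32, 32, 32, 16] -> [64, 32, 16, 0]  score +64 (running 64)
Board after move:
32 16  2 64
 0  8  0 32
 0  4  0 16
 0  0  0  0

Answer: 64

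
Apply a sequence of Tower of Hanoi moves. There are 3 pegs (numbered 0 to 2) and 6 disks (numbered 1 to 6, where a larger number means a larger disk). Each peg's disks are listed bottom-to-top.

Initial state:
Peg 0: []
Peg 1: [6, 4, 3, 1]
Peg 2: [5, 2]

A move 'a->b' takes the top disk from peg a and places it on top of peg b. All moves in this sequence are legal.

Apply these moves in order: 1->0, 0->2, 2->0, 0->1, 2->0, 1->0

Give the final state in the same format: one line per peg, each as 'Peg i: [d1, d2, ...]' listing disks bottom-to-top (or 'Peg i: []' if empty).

After move 1 (1->0):
Peg 0: [1]
Peg 1: [6, 4, 3]
Peg 2: [5, 2]

After move 2 (0->2):
Peg 0: []
Peg 1: [6, 4, 3]
Peg 2: [5, 2, 1]

After move 3 (2->0):
Peg 0: [1]
Peg 1: [6, 4, 3]
Peg 2: [5, 2]

After move 4 (0->1):
Peg 0: []
Peg 1: [6, 4, 3, 1]
Peg 2: [5, 2]

After move 5 (2->0):
Peg 0: [2]
Peg 1: [6, 4, 3, 1]
Peg 2: [5]

After move 6 (1->0):
Peg 0: [2, 1]
Peg 1: [6, 4, 3]
Peg 2: [5]

Answer: Peg 0: [2, 1]
Peg 1: [6, 4, 3]
Peg 2: [5]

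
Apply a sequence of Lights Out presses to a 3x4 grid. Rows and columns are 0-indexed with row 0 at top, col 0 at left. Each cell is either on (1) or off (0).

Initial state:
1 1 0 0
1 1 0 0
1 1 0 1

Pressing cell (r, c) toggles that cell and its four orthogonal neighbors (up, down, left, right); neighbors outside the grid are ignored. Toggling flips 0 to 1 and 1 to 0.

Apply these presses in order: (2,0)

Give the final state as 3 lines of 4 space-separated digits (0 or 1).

After press 1 at (2,0):
1 1 0 0
0 1 0 0
0 0 0 1

Answer: 1 1 0 0
0 1 0 0
0 0 0 1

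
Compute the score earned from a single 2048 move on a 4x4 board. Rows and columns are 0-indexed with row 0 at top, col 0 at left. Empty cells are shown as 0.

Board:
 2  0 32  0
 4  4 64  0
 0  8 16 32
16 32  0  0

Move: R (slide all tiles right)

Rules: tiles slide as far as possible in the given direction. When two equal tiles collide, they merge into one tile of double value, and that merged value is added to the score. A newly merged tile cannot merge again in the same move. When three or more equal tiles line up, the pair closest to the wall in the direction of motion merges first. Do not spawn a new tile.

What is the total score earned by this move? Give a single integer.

Slide right:
row 0: [2, 0, 32, 0] -> [0, 0, 2, 32]  score +0 (running 0)
row 1: [4, 4, 64, 0] -> [0, 0, 8, 64]  score +8 (running 8)
row 2: [0, 8, 16, 32] -> [0, 8, 16, 32]  score +0 (running 8)
row 3: [16, 32, 0, 0] -> [0, 0, 16, 32]  score +0 (running 8)
Board after move:
 0  0  2 32
 0  0  8 64
 0  8 16 32
 0  0 16 32

Answer: 8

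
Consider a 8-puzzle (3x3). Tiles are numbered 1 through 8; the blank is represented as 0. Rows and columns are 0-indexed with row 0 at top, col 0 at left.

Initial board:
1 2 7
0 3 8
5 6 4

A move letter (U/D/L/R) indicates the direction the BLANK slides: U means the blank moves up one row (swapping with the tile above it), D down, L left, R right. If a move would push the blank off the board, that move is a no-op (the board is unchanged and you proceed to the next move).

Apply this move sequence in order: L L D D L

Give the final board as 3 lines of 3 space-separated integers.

Answer: 1 2 7
5 3 8
0 6 4

Derivation:
After move 1 (L):
1 2 7
0 3 8
5 6 4

After move 2 (L):
1 2 7
0 3 8
5 6 4

After move 3 (D):
1 2 7
5 3 8
0 6 4

After move 4 (D):
1 2 7
5 3 8
0 6 4

After move 5 (L):
1 2 7
5 3 8
0 6 4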